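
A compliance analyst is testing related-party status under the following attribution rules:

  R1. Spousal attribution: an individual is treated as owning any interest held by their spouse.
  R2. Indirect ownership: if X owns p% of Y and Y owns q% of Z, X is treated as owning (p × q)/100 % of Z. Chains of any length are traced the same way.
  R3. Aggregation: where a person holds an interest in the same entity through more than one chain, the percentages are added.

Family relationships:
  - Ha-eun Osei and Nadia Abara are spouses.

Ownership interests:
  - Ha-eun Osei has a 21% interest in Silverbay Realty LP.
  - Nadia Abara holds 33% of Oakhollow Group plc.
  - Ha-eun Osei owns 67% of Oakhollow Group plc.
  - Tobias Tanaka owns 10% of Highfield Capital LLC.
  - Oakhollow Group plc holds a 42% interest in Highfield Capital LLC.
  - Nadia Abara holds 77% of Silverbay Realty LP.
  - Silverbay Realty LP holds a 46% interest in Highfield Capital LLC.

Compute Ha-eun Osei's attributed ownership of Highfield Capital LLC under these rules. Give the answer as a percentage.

By spousal attribution (R1), Ha-eun Osei is treated as also owning Nadia Abara's interest in Oakhollow Group plc, giving 67% + 33% = 100%.
By spousal attribution (R1), Ha-eun Osei is treated as also owning Nadia Abara's interest in Silverbay Realty LP, giving 21% + 77% = 98%.
Chain via Oakhollow Group plc (R2): 100% × 42% = 42% of Highfield Capital LLC.
Chain via Silverbay Realty LP (R2): 98% × 46% = 45.08% of Highfield Capital LLC.
Aggregating (R3): 42% + 45.08% = 87.08%.

87.08%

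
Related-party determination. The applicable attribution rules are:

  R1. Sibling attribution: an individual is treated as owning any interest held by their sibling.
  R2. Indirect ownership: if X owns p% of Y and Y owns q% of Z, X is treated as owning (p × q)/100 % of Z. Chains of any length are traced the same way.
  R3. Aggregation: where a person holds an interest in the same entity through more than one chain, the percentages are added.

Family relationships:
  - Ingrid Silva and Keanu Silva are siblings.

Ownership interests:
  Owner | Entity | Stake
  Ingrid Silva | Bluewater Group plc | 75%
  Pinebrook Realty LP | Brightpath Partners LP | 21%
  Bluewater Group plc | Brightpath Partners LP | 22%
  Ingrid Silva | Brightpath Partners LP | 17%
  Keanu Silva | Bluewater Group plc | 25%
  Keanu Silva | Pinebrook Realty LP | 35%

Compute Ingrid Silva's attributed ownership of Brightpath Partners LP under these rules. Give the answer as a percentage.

By sibling attribution (R1), Ingrid Silva is treated as also owning Keanu Silva's interest in Bluewater Group plc, giving 75% + 25% = 100%.
By sibling attribution (R1), Ingrid Silva is treated as owning Keanu Silva's 35% interest in Pinebrook Realty LP.
Chain via Bluewater Group plc (R2): 100% × 22% = 22% of Brightpath Partners LP.
Direct interest in Brightpath Partners LP: 17%.
Chain via Pinebrook Realty LP (R2): 35% × 21% = 7.35% of Brightpath Partners LP.
Aggregating (R3): 22% + 17% + 7.35% = 46.35%.

46.35%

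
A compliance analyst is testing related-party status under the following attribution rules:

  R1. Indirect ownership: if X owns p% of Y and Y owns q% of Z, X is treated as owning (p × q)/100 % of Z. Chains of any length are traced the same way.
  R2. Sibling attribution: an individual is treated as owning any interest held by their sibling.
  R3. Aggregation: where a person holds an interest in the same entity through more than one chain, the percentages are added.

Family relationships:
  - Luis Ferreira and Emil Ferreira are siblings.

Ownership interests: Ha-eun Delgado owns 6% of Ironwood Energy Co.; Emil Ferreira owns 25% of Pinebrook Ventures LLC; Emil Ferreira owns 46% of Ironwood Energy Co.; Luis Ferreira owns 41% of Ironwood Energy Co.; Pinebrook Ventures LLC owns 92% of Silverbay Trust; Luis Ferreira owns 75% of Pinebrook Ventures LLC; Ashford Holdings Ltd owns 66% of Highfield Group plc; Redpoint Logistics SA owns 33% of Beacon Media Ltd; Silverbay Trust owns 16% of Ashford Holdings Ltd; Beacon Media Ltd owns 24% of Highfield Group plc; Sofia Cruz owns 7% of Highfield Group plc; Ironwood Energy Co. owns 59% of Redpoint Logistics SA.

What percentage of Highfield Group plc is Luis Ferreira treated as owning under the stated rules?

13.780536%

By sibling attribution (R2), Luis Ferreira is treated as also owning Emil Ferreira's interest in Ironwood Energy Co, giving 41% + 46% = 87%.
By sibling attribution (R2), Luis Ferreira is treated as also owning Emil Ferreira's interest in Pinebrook Ventures LLC, giving 75% + 25% = 100%.
Chain via Ironwood Energy Co. → Redpoint Logistics SA → Beacon Media Ltd (R1): 87% × 59% × 33% × 24% = 4.065336% of Highfield Group plc.
Chain via Pinebrook Ventures LLC → Silverbay Trust → Ashford Holdings Ltd (R1): 100% × 92% × 16% × 66% = 9.7152% of Highfield Group plc.
Aggregating (R3): 4.065336% + 9.7152% = 13.780536%.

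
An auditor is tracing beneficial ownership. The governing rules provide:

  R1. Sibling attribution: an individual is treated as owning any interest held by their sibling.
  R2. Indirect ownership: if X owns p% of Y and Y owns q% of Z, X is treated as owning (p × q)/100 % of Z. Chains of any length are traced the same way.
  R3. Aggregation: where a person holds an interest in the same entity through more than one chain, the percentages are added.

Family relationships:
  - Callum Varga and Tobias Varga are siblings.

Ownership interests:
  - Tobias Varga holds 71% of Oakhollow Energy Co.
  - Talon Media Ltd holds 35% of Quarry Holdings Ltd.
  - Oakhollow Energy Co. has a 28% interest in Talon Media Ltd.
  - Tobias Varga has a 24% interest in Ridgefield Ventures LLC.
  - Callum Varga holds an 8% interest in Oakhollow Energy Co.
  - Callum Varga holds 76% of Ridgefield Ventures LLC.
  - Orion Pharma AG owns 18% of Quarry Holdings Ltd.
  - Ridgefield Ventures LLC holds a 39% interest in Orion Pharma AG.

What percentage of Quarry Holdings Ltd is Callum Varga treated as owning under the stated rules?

By sibling attribution (R1), Callum Varga is treated as also owning Tobias Varga's interest in Ridgefield Ventures LLC, giving 76% + 24% = 100%.
By sibling attribution (R1), Callum Varga is treated as also owning Tobias Varga's interest in Oakhollow Energy Co, giving 8% + 71% = 79%.
Chain via Ridgefield Ventures LLC → Orion Pharma AG (R2): 100% × 39% × 18% = 7.02% of Quarry Holdings Ltd.
Chain via Oakhollow Energy Co. → Talon Media Ltd (R2): 79% × 28% × 35% = 7.742% of Quarry Holdings Ltd.
Aggregating (R3): 7.02% + 7.742% = 14.762%.

14.762%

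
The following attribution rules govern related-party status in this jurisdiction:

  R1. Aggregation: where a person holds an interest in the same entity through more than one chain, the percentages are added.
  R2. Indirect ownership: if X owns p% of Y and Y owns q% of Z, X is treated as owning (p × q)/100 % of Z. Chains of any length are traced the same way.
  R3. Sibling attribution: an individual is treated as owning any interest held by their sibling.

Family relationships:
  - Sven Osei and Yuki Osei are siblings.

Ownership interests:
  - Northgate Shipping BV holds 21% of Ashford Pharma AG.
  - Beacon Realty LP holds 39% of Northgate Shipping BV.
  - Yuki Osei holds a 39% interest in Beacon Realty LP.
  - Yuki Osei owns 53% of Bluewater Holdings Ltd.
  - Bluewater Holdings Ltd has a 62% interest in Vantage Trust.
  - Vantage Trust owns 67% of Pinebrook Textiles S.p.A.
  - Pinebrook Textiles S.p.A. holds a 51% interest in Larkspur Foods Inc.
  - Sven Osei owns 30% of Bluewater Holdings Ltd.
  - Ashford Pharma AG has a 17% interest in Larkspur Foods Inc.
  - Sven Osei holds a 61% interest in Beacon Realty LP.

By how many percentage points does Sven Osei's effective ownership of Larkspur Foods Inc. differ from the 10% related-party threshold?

By sibling attribution (R3), Sven Osei is treated as also owning Yuki Osei's interest in Beacon Realty LP, giving 61% + 39% = 100%.
By sibling attribution (R3), Sven Osei is treated as also owning Yuki Osei's interest in Bluewater Holdings Ltd, giving 30% + 53% = 83%.
Chain via Beacon Realty LP → Northgate Shipping BV → Ashford Pharma AG (R2): 100% × 39% × 21% × 17% = 1.3923% of Larkspur Foods Inc.
Chain via Bluewater Holdings Ltd → Vantage Trust → Pinebrook Textiles S.p.A. (R2): 83% × 62% × 67% × 51% = 17.583882% of Larkspur Foods Inc.
Aggregating (R1): 1.3923% + 17.583882% = 18.976182%.
18.976182% exceeds the 10% threshold by 8.976182 percentage points.

8.976182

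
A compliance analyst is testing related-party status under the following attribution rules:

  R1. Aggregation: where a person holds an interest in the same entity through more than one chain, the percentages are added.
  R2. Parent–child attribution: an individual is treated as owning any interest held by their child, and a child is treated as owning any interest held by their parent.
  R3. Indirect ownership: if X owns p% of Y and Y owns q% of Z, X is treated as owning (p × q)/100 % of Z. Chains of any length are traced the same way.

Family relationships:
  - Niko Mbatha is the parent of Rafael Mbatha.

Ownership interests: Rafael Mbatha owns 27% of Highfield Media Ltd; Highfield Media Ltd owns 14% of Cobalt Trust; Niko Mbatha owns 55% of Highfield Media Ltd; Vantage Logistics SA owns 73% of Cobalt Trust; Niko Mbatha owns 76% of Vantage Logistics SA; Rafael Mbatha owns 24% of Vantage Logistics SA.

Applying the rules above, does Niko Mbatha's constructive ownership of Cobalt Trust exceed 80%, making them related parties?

By parent–child attribution (R2), Niko Mbatha is treated as also owning Rafael Mbatha's interest in Vantage Logistics SA, giving 76% + 24% = 100%.
By parent–child attribution (R2), Niko Mbatha is treated as also owning Rafael Mbatha's interest in Highfield Media Ltd, giving 55% + 27% = 82%.
Chain via Vantage Logistics SA (R3): 100% × 73% = 73% of Cobalt Trust.
Chain via Highfield Media Ltd (R3): 82% × 14% = 11.48% of Cobalt Trust.
Aggregating (R1): 73% + 11.48% = 84.48%.
84.48% exceeds the 80% threshold, so Niko is a related party to Cobalt Trust.

Yes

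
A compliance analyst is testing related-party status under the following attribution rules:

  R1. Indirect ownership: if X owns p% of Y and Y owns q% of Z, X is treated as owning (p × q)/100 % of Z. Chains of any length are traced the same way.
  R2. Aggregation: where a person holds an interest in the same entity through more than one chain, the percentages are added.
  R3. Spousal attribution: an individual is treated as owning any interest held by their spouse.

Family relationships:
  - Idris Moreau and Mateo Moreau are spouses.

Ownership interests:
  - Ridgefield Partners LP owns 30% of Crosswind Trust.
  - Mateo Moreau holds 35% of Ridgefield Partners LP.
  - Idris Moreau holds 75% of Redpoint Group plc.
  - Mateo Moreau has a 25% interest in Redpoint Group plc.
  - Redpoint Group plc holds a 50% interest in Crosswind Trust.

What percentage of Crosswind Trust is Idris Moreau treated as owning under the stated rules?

60.5%

By spousal attribution (R3), Idris Moreau is treated as also owning Mateo Moreau's interest in Redpoint Group plc, giving 75% + 25% = 100%.
By spousal attribution (R3), Idris Moreau is treated as owning Mateo Moreau's 35% interest in Ridgefield Partners LP.
Chain via Redpoint Group plc (R1): 100% × 50% = 50% of Crosswind Trust.
Chain via Ridgefield Partners LP (R1): 35% × 30% = 10.5% of Crosswind Trust.
Aggregating (R2): 50% + 10.5% = 60.5%.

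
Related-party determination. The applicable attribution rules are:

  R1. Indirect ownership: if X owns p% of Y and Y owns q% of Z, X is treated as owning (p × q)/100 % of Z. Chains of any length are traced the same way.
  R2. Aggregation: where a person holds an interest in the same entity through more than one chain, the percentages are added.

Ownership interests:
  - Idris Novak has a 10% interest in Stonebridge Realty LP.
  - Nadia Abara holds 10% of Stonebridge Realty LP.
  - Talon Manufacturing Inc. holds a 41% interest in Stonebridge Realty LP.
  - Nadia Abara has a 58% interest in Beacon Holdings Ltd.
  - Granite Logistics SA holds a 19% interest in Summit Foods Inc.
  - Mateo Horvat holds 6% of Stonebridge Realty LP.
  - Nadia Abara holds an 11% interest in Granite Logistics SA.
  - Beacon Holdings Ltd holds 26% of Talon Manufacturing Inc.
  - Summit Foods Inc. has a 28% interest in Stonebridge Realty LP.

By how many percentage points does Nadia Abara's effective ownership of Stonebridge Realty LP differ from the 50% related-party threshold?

Chain via Granite Logistics SA → Summit Foods Inc. (R1): 11% × 19% × 28% = 0.5852% of Stonebridge Realty LP.
Chain via Beacon Holdings Ltd → Talon Manufacturing Inc. (R1): 58% × 26% × 41% = 6.1828% of Stonebridge Realty LP.
Direct interest in Stonebridge Realty LP: 10%.
Aggregating (R2): 0.5852% + 6.1828% + 10% = 16.768%.
16.768% falls short of the 50% threshold by 33.232 percentage points.

33.232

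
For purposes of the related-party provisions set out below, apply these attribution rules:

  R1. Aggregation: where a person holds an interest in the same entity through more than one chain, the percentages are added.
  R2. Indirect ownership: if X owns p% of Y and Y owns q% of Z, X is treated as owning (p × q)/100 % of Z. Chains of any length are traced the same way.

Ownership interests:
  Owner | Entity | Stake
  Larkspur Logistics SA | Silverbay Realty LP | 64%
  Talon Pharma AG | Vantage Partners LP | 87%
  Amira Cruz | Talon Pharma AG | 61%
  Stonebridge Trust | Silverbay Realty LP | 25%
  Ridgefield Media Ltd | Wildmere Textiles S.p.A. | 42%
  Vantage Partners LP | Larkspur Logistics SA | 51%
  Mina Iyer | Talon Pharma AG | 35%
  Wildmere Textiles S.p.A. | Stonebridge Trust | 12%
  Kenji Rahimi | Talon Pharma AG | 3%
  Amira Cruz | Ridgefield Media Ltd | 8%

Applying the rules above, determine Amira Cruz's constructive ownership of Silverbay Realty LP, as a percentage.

17.422848%

Chain via Ridgefield Media Ltd → Wildmere Textiles S.p.A. → Stonebridge Trust (R2): 8% × 42% × 12% × 25% = 0.1008% of Silverbay Realty LP.
Chain via Talon Pharma AG → Vantage Partners LP → Larkspur Logistics SA (R2): 61% × 87% × 51% × 64% = 17.322048% of Silverbay Realty LP.
Aggregating (R1): 0.1008% + 17.322048% = 17.422848%.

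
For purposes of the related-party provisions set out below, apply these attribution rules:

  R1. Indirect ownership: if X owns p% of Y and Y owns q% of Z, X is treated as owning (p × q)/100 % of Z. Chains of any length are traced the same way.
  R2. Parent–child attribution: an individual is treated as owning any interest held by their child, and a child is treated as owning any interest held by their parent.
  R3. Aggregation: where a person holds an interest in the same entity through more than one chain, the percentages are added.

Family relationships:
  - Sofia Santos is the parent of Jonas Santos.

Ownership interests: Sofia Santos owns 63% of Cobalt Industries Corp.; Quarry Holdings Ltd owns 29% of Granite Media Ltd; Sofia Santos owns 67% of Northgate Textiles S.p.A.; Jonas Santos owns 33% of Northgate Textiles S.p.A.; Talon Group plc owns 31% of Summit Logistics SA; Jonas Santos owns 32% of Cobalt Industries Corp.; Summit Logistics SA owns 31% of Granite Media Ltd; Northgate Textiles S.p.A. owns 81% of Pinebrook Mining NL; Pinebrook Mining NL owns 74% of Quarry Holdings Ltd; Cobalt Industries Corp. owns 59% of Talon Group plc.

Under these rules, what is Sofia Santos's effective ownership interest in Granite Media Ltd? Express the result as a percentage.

By parent–child attribution (R2), Sofia Santos is treated as also owning Jonas Santos's interest in Cobalt Industries Corp, giving 63% + 32% = 95%.
By parent–child attribution (R2), Sofia Santos is treated as also owning Jonas Santos's interest in Northgate Textiles S.p.A, giving 67% + 33% = 100%.
Chain via Cobalt Industries Corp. → Talon Group plc → Summit Logistics SA (R1): 95% × 59% × 31% × 31% = 5.386405% of Granite Media Ltd.
Chain via Northgate Textiles S.p.A. → Pinebrook Mining NL → Quarry Holdings Ltd (R1): 100% × 81% × 74% × 29% = 17.3826% of Granite Media Ltd.
Aggregating (R3): 5.386405% + 17.3826% = 22.769005%.

22.769005%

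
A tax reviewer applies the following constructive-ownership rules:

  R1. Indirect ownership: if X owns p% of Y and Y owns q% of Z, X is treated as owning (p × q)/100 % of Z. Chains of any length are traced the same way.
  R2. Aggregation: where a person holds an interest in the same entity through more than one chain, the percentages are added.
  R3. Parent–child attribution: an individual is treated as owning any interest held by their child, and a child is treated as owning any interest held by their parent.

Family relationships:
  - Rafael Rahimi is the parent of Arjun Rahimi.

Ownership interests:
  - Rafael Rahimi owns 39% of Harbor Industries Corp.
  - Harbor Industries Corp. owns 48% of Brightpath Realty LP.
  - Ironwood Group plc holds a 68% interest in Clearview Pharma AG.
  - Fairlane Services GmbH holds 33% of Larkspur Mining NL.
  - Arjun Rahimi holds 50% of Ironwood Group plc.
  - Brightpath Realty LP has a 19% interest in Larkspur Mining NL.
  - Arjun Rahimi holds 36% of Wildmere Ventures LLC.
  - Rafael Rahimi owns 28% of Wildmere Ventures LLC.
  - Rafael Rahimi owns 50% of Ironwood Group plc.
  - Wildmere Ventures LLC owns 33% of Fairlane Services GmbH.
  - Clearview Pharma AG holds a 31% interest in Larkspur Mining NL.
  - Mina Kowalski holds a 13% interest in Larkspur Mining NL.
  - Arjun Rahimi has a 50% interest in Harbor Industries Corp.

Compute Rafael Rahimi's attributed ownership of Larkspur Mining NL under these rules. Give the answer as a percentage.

By parent–child attribution (R3), Rafael Rahimi is treated as also owning Arjun Rahimi's interest in Wildmere Ventures LLC, giving 28% + 36% = 64%.
By parent–child attribution (R3), Rafael Rahimi is treated as also owning Arjun Rahimi's interest in Harbor Industries Corp, giving 39% + 50% = 89%.
By parent–child attribution (R3), Rafael Rahimi is treated as also owning Arjun Rahimi's interest in Ironwood Group plc, giving 50% + 50% = 100%.
Chain via Wildmere Ventures LLC → Fairlane Services GmbH (R1): 64% × 33% × 33% = 6.9696% of Larkspur Mining NL.
Chain via Harbor Industries Corp. → Brightpath Realty LP (R1): 89% × 48% × 19% = 8.1168% of Larkspur Mining NL.
Chain via Ironwood Group plc → Clearview Pharma AG (R1): 100% × 68% × 31% = 21.08% of Larkspur Mining NL.
Aggregating (R2): 6.9696% + 8.1168% + 21.08% = 36.1664%.

36.1664%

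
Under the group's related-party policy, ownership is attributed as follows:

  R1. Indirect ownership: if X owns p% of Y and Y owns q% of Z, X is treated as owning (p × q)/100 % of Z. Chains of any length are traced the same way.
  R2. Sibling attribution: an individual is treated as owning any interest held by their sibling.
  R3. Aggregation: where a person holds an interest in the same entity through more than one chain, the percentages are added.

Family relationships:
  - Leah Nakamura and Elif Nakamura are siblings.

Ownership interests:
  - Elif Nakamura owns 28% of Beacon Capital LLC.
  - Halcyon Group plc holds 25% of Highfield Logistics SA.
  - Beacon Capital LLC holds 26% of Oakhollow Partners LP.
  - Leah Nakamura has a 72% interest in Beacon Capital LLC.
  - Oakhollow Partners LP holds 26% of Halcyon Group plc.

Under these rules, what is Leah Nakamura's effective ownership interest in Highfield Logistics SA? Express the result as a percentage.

1.69%

By sibling attribution (R2), Leah Nakamura is treated as also owning Elif Nakamura's interest in Beacon Capital LLC, giving 72% + 28% = 100%.
Chain via Beacon Capital LLC → Oakhollow Partners LP → Halcyon Group plc (R1): 100% × 26% × 26% × 25% = 1.69% of Highfield Logistics SA.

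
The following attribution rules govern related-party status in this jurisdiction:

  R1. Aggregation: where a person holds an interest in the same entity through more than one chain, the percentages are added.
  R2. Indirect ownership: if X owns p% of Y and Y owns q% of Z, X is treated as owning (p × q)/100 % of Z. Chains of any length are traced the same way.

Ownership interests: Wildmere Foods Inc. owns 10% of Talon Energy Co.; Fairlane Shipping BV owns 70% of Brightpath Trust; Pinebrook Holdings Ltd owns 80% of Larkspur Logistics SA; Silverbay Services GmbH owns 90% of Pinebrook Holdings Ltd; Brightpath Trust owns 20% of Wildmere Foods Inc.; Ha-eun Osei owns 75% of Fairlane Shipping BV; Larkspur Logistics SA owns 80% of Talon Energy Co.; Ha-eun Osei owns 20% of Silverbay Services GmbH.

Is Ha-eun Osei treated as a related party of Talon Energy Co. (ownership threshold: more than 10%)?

Chain via Silverbay Services GmbH → Pinebrook Holdings Ltd → Larkspur Logistics SA (R2): 20% × 90% × 80% × 80% = 11.52% of Talon Energy Co.
Chain via Fairlane Shipping BV → Brightpath Trust → Wildmere Foods Inc. (R2): 75% × 70% × 20% × 10% = 1.05% of Talon Energy Co.
Aggregating (R1): 11.52% + 1.05% = 12.57%.
12.57% exceeds the 10% threshold, so Ha-eun is a related party to Talon Energy Co.

Yes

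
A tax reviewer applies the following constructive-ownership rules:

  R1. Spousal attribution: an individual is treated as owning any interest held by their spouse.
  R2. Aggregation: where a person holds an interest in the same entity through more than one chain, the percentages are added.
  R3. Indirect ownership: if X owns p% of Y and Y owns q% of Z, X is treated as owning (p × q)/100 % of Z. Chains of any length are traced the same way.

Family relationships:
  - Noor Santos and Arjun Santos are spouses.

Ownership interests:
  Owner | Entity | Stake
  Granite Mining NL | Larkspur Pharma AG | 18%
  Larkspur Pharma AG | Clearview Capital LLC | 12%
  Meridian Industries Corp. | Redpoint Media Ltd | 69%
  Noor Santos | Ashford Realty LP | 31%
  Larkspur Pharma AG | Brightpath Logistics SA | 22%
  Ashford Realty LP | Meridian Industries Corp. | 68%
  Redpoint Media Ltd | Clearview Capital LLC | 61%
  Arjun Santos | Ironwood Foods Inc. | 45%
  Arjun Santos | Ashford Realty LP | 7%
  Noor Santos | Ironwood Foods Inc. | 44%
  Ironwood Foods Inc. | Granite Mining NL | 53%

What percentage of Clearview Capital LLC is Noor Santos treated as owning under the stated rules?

11.894928%

By spousal attribution (R1), Noor Santos is treated as also owning Arjun Santos's interest in Ironwood Foods Inc, giving 44% + 45% = 89%.
By spousal attribution (R1), Noor Santos is treated as also owning Arjun Santos's interest in Ashford Realty LP, giving 31% + 7% = 38%.
Chain via Ironwood Foods Inc. → Granite Mining NL → Larkspur Pharma AG (R3): 89% × 53% × 18% × 12% = 1.018872% of Clearview Capital LLC.
Chain via Ashford Realty LP → Meridian Industries Corp. → Redpoint Media Ltd (R3): 38% × 68% × 69% × 61% = 10.876056% of Clearview Capital LLC.
Aggregating (R2): 1.018872% + 10.876056% = 11.894928%.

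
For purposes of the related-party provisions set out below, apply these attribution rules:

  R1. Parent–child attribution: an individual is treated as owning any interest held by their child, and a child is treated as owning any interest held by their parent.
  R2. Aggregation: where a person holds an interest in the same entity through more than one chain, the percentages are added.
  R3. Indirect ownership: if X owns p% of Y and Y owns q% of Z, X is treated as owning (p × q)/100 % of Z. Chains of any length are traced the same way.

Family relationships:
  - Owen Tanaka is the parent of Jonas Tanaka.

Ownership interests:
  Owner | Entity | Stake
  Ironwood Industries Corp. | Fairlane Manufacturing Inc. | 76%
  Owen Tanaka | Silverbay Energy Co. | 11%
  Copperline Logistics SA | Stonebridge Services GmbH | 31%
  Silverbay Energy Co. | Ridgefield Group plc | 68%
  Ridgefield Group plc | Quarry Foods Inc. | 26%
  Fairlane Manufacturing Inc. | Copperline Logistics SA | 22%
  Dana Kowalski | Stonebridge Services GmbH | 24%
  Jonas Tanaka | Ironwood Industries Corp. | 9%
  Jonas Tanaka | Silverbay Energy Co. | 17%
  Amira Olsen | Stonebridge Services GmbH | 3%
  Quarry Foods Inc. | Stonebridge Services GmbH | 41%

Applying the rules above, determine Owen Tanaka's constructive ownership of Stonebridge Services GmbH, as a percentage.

2.496152%

By parent–child attribution (R1), Owen Tanaka is treated as also owning Jonas Tanaka's interest in Silverbay Energy Co, giving 11% + 17% = 28%.
By parent–child attribution (R1), Owen Tanaka is treated as owning Jonas Tanaka's 9% interest in Ironwood Industries Corp.
Chain via Silverbay Energy Co. → Ridgefield Group plc → Quarry Foods Inc. (R3): 28% × 68% × 26% × 41% = 2.029664% of Stonebridge Services GmbH.
Chain via Ironwood Industries Corp. → Fairlane Manufacturing Inc. → Copperline Logistics SA (R3): 9% × 76% × 22% × 31% = 0.466488% of Stonebridge Services GmbH.
Aggregating (R2): 2.029664% + 0.466488% = 2.496152%.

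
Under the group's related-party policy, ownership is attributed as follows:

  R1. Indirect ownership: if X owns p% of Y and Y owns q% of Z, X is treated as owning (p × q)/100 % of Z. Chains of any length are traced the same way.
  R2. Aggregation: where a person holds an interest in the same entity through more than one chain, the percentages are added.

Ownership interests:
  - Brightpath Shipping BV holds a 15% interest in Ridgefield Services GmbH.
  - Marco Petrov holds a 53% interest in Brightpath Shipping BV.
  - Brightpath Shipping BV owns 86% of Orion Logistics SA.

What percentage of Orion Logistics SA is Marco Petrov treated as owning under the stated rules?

Chain via Brightpath Shipping BV (R1): 53% × 86% = 45.58% of Orion Logistics SA.

45.58%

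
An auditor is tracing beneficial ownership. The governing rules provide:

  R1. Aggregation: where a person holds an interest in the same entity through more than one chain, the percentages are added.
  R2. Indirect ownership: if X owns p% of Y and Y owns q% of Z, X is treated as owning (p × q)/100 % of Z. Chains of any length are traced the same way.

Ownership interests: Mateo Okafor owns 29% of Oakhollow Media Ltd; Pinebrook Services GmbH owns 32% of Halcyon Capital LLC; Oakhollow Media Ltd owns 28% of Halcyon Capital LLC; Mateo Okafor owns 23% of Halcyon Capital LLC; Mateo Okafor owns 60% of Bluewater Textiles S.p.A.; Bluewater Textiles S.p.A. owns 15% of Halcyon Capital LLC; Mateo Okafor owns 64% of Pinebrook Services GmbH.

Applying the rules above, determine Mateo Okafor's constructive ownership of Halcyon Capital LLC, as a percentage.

60.6%

Chain via Pinebrook Services GmbH (R2): 64% × 32% = 20.48% of Halcyon Capital LLC.
Chain via Oakhollow Media Ltd (R2): 29% × 28% = 8.12% of Halcyon Capital LLC.
Chain via Bluewater Textiles S.p.A. (R2): 60% × 15% = 9% of Halcyon Capital LLC.
Direct interest in Halcyon Capital LLC: 23%.
Aggregating (R1): 20.48% + 8.12% + 9% + 23% = 60.6%.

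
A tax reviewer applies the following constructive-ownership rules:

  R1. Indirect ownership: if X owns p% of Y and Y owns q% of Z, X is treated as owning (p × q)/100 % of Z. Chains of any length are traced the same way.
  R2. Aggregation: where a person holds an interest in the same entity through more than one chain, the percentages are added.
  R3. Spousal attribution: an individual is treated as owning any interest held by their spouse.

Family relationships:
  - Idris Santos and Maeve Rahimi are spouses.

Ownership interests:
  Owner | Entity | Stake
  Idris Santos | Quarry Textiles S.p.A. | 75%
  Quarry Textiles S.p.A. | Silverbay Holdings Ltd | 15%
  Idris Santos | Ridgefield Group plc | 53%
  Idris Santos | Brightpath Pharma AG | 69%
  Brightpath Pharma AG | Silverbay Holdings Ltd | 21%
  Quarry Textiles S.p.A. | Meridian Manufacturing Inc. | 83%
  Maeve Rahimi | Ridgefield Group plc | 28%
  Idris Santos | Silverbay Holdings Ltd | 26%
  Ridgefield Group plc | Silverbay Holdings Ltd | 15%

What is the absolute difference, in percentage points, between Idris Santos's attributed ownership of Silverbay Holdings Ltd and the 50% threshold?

By spousal attribution (R3), Idris Santos is treated as also owning Maeve Rahimi's interest in Ridgefield Group plc, giving 53% + 28% = 81%.
Chain via Brightpath Pharma AG (R1): 69% × 21% = 14.49% of Silverbay Holdings Ltd.
Chain via Ridgefield Group plc (R1): 81% × 15% = 12.15% of Silverbay Holdings Ltd.
Chain via Quarry Textiles S.p.A. (R1): 75% × 15% = 11.25% of Silverbay Holdings Ltd.
Direct interest in Silverbay Holdings Ltd: 26%.
Aggregating (R2): 14.49% + 12.15% + 11.25% + 26% = 63.89%.
63.89% exceeds the 50% threshold by 13.89 percentage points.

13.89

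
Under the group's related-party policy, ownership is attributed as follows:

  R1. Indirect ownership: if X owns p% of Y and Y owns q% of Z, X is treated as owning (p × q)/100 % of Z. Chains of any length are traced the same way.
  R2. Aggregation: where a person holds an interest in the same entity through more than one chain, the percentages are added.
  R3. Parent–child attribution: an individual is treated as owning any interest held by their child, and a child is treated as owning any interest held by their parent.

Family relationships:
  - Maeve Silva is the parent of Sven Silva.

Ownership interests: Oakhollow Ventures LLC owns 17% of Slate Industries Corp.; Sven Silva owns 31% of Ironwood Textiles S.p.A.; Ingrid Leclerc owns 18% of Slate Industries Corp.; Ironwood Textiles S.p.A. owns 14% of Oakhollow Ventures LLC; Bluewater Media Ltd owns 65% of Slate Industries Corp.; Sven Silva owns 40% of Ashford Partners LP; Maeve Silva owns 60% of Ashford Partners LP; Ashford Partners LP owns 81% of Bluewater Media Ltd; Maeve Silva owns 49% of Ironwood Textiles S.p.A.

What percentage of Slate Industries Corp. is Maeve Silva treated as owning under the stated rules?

54.554%

By parent–child attribution (R3), Maeve Silva is treated as also owning Sven Silva's interest in Ironwood Textiles S.p.A, giving 49% + 31% = 80%.
By parent–child attribution (R3), Maeve Silva is treated as also owning Sven Silva's interest in Ashford Partners LP, giving 60% + 40% = 100%.
Chain via Ironwood Textiles S.p.A. → Oakhollow Ventures LLC (R1): 80% × 14% × 17% = 1.904% of Slate Industries Corp.
Chain via Ashford Partners LP → Bluewater Media Ltd (R1): 100% × 81% × 65% = 52.65% of Slate Industries Corp.
Aggregating (R2): 1.904% + 52.65% = 54.554%.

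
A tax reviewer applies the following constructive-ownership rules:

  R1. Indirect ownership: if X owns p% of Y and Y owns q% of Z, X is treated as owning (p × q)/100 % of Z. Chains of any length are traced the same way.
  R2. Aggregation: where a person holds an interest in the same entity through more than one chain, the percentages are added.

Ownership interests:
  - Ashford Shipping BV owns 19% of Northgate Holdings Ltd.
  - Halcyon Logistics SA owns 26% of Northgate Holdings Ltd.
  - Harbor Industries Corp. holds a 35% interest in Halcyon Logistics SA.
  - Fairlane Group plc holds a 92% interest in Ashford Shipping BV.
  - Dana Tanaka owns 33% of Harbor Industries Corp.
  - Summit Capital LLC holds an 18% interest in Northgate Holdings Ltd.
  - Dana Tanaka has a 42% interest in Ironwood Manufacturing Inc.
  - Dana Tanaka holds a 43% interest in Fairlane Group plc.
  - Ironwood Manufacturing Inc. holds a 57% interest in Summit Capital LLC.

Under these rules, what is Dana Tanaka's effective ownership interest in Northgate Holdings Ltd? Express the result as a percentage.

14.8286%

Chain via Ironwood Manufacturing Inc. → Summit Capital LLC (R1): 42% × 57% × 18% = 4.3092% of Northgate Holdings Ltd.
Chain via Fairlane Group plc → Ashford Shipping BV (R1): 43% × 92% × 19% = 7.5164% of Northgate Holdings Ltd.
Chain via Harbor Industries Corp. → Halcyon Logistics SA (R1): 33% × 35% × 26% = 3.003% of Northgate Holdings Ltd.
Aggregating (R2): 4.3092% + 7.5164% + 3.003% = 14.8286%.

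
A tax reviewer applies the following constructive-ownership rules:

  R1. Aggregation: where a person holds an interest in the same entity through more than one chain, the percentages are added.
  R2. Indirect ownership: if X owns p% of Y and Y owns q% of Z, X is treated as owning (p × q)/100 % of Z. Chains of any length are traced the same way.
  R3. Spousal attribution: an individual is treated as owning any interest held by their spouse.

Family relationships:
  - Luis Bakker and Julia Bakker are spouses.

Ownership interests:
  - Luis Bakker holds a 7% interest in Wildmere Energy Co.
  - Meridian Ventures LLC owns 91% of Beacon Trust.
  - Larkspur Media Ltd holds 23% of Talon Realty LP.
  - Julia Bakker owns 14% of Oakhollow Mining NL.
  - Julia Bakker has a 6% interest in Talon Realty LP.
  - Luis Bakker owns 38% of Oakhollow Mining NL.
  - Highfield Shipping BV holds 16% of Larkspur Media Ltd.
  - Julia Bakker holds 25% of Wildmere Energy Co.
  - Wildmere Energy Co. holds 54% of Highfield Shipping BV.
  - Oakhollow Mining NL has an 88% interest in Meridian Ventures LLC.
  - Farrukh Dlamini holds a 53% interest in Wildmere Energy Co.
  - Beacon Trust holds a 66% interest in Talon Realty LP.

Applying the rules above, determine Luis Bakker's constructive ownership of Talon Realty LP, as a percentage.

By spousal attribution (R3), Luis Bakker is treated as also owning Julia Bakker's interest in Wildmere Energy Co, giving 7% + 25% = 32%.
By spousal attribution (R3), Luis Bakker is treated as also owning Julia Bakker's interest in Oakhollow Mining NL, giving 38% + 14% = 52%.
By spousal attribution (R3), Luis Bakker is treated as owning Julia Bakker's 6% interest in Talon Realty LP.
Chain via Wildmere Energy Co. → Highfield Shipping BV → Larkspur Media Ltd (R2): 32% × 54% × 16% × 23% = 0.635904% of Talon Realty LP.
Chain via Oakhollow Mining NL → Meridian Ventures LLC → Beacon Trust (R2): 52% × 88% × 91% × 66% = 27.483456% of Talon Realty LP.
Direct interest in Talon Realty LP: 6%.
Aggregating (R1): 0.635904% + 27.483456% + 6% = 34.11936%.

34.11936%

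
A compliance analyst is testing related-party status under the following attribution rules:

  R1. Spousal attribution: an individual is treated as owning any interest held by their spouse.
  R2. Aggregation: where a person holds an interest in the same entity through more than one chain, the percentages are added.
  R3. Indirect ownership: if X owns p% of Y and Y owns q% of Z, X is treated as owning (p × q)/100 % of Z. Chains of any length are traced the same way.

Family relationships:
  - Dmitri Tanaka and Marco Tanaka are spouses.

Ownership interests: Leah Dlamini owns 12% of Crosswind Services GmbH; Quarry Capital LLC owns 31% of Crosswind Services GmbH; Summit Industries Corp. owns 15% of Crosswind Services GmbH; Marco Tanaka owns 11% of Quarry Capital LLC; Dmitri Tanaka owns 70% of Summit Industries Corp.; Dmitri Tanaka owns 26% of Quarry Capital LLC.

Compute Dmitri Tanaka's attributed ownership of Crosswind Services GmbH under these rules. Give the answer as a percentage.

By spousal attribution (R1), Dmitri Tanaka is treated as also owning Marco Tanaka's interest in Quarry Capital LLC, giving 26% + 11% = 37%.
Chain via Quarry Capital LLC (R3): 37% × 31% = 11.47% of Crosswind Services GmbH.
Chain via Summit Industries Corp. (R3): 70% × 15% = 10.5% of Crosswind Services GmbH.
Aggregating (R2): 11.47% + 10.5% = 21.97%.

21.97%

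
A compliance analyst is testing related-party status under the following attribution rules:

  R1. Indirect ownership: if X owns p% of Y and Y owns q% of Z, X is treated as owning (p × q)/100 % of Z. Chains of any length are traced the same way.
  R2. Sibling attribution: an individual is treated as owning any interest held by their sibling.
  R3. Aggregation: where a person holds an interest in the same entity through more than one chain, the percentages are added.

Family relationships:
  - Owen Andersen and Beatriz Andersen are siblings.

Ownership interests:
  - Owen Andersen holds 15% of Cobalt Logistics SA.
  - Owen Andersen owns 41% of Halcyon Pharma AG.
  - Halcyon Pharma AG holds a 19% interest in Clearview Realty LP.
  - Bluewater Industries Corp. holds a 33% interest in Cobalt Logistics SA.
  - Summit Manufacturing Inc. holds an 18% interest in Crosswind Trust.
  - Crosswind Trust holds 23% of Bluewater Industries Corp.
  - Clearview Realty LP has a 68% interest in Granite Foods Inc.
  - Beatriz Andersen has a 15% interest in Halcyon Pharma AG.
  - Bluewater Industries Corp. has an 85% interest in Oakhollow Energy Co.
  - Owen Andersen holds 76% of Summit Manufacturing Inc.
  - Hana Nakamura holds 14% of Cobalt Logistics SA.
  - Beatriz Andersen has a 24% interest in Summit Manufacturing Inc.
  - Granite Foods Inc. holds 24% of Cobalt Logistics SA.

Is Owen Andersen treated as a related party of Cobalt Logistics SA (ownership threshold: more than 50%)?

No

By sibling attribution (R2), Owen Andersen is treated as also owning Beatriz Andersen's interest in Summit Manufacturing Inc, giving 76% + 24% = 100%.
By sibling attribution (R2), Owen Andersen is treated as also owning Beatriz Andersen's interest in Halcyon Pharma AG, giving 41% + 15% = 56%.
Chain via Summit Manufacturing Inc. → Crosswind Trust → Bluewater Industries Corp. (R1): 100% × 18% × 23% × 33% = 1.3662% of Cobalt Logistics SA.
Chain via Halcyon Pharma AG → Clearview Realty LP → Granite Foods Inc. (R1): 56% × 19% × 68% × 24% = 1.736448% of Cobalt Logistics SA.
Direct interest in Cobalt Logistics SA: 15%.
Aggregating (R3): 1.3662% + 1.736448% + 15% = 18.102648%.
18.102648% does not exceed the 50% threshold, so Owen is not a related party to Cobalt Logistics SA.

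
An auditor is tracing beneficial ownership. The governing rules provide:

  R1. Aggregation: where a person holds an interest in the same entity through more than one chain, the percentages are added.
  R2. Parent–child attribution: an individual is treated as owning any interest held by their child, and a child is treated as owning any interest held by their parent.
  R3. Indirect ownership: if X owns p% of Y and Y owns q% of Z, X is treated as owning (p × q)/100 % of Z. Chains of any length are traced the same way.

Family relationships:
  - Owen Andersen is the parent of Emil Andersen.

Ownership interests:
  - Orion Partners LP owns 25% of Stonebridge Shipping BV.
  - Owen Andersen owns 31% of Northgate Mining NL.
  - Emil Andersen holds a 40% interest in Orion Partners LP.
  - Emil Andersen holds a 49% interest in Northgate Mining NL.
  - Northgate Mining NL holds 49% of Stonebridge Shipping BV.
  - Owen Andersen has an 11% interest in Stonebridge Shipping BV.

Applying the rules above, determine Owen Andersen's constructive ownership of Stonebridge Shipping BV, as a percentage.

60.2%

By parent–child attribution (R2), Owen Andersen is treated as also owning Emil Andersen's interest in Northgate Mining NL, giving 31% + 49% = 80%.
By parent–child attribution (R2), Owen Andersen is treated as owning Emil Andersen's 40% interest in Orion Partners LP.
Chain via Northgate Mining NL (R3): 80% × 49% = 39.2% of Stonebridge Shipping BV.
Direct interest in Stonebridge Shipping BV: 11%.
Chain via Orion Partners LP (R3): 40% × 25% = 10% of Stonebridge Shipping BV.
Aggregating (R1): 39.2% + 11% + 10% = 60.2%.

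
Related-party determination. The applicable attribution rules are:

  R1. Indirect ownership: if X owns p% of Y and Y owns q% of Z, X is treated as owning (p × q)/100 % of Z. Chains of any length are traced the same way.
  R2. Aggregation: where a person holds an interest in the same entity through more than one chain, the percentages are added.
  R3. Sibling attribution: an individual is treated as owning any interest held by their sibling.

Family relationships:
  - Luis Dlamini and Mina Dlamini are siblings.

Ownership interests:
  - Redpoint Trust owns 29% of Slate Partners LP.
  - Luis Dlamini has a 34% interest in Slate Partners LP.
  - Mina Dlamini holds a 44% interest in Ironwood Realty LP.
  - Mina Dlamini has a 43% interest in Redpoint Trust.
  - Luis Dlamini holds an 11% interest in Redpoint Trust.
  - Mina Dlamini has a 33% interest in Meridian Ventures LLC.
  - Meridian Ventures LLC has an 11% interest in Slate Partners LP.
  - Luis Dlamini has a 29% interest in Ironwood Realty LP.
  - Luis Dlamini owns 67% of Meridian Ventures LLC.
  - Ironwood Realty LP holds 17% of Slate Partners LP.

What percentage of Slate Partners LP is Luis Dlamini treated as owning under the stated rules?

73.07%

By sibling attribution (R3), Luis Dlamini is treated as also owning Mina Dlamini's interest in Redpoint Trust, giving 11% + 43% = 54%.
By sibling attribution (R3), Luis Dlamini is treated as also owning Mina Dlamini's interest in Ironwood Realty LP, giving 29% + 44% = 73%.
By sibling attribution (R3), Luis Dlamini is treated as also owning Mina Dlamini's interest in Meridian Ventures LLC, giving 67% + 33% = 100%.
Chain via Redpoint Trust (R1): 54% × 29% = 15.66% of Slate Partners LP.
Chain via Ironwood Realty LP (R1): 73% × 17% = 12.41% of Slate Partners LP.
Chain via Meridian Ventures LLC (R1): 100% × 11% = 11% of Slate Partners LP.
Direct interest in Slate Partners LP: 34%.
Aggregating (R2): 15.66% + 12.41% + 11% + 34% = 73.07%.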